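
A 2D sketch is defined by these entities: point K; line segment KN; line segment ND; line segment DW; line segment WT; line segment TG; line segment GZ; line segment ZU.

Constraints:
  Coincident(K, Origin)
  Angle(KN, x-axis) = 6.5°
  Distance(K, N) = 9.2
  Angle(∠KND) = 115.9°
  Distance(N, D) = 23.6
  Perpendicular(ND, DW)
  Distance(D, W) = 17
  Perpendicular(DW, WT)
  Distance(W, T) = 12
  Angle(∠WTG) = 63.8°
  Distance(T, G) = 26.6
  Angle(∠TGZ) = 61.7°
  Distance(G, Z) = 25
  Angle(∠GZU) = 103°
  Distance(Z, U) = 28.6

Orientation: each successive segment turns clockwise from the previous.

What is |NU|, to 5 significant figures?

39.699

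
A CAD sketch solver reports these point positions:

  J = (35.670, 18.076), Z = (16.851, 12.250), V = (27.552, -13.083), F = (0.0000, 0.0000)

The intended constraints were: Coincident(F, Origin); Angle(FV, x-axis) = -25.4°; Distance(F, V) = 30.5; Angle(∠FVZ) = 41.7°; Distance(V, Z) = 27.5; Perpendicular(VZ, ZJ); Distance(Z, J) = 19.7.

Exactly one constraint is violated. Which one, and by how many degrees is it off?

Perpendicular(VZ, ZJ) — off by 5.70°.

F = (0.00, 0.00) ✓; FV at -25.40° ✓; |FV| = 30.50 ✓; ∠FVZ = 41.70° ✓; |VZ| = 27.50 ✓; ∠(VZ, ZJ) = 95.70° ✗; |ZJ| = 19.70 ✓.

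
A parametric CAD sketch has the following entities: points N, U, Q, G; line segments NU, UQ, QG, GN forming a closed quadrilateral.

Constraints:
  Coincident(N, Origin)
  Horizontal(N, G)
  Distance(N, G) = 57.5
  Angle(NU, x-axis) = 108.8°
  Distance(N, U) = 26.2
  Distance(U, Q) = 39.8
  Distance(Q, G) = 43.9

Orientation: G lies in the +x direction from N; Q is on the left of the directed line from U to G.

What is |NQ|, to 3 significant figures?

45.7

N is at the origin; NG is horizontal with |NG| = 57.5 and G in +x, so G = (57.5, 0). NU runs at 108.8° with |NU| = 26.2, so U = (-8.44, 24.8). Q is determined by |UQ| = 39.8 and |QG| = 43.9 together: it lies at the intersection of circle(U, 39.8) and circle(G, 43.9). With |UG| = 70.5, the foot of the radical line on UG is 32.8 from U and the perpendicular offset is √(39.8² − 32.8²) = 22.6. Taking the left-of-UG solution: Q = (30.2, 34.4).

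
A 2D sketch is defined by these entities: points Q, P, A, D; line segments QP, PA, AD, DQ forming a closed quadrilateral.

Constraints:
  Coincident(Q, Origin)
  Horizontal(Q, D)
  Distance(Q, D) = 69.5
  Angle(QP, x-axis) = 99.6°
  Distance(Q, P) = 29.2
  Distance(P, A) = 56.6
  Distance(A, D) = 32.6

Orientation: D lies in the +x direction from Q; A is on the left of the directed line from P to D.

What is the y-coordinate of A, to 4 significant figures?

27.32

Checks: QP at 99.60° ✓; |PA| = 56.60 ✓; |AD| = 32.60 ✓.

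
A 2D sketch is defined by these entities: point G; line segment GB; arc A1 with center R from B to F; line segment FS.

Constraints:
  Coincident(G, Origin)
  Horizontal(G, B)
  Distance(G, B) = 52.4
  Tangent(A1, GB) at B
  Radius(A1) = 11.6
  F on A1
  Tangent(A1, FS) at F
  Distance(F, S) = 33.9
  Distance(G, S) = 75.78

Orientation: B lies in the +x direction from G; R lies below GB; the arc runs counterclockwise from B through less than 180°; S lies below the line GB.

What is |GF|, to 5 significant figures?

45.892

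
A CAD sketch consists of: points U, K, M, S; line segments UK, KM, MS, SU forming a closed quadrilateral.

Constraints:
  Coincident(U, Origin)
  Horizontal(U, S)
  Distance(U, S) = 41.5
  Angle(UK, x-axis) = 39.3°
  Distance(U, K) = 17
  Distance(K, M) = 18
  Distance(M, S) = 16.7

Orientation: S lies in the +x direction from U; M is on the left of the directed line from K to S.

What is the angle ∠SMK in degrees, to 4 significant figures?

121.8°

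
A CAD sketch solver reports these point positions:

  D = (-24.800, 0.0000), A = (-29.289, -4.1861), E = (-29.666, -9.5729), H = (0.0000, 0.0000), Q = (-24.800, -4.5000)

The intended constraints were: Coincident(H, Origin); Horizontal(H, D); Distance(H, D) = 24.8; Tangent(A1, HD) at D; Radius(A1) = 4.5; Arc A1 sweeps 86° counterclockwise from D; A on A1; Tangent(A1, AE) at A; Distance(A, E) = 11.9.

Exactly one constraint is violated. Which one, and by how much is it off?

Distance(A, E) = 11.9 — off by 6.50.

H = (0.00, 0.00) ✓; H.y = 0.00, D.y = 0.00 ✓; |HD| = 24.80 ✓; ∠(QD, DH) = 90.00° ✓; |QD| = 4.500 ✓; bearing(Q→A) − bearing(Q→D) = 86.00° ✓; |QA| = 4.500 ✓; ∠(QA, AE) = 90.00° ✓; |AE| = 5.400 ✗.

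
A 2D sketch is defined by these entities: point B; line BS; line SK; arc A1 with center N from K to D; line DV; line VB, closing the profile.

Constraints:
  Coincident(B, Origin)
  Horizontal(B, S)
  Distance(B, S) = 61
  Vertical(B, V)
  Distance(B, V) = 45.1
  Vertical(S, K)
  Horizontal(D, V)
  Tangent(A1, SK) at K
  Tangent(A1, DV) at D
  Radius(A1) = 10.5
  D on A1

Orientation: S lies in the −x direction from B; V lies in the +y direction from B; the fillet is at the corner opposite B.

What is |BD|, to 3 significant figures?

67.7

The virtual corner opposite B is at (-61.0, 45.1). Since A1 is tangent to SK there, NK ⟂ SK and tangency of A1 to DV means the radius ND is perpendicular to DV, with radius 10.5, so the center N sits 10.5 in from both sides at N = (-50.5, 34.6). That places the tangent points at K = (-61.0, 34.6) on SK and D = (-50.5, 45.1) on DV. Then |BD| = |D − B| = 67.7.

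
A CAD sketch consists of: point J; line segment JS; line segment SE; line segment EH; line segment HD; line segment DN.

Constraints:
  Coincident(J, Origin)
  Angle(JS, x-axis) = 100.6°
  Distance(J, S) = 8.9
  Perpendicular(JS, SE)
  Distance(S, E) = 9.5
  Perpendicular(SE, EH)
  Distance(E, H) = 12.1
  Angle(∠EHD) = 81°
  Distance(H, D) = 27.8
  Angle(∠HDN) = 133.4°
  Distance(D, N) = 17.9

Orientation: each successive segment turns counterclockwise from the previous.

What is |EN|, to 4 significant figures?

38.22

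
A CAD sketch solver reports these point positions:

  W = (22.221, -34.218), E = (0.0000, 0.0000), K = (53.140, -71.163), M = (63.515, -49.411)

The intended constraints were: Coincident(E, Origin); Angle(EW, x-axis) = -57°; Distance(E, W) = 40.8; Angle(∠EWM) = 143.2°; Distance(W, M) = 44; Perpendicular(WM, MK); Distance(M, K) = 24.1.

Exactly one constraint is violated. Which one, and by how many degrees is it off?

Perpendicular(WM, MK) — off by 5.30°.

E = (0.00, 0.00) ✓; EW at -57.00° ✓; |EW| = 40.80 ✓; ∠EWM = 143.2° ✓; |WM| = 44.00 ✓; ∠(WM, MK) = 95.30° ✗; |MK| = 24.10 ✓.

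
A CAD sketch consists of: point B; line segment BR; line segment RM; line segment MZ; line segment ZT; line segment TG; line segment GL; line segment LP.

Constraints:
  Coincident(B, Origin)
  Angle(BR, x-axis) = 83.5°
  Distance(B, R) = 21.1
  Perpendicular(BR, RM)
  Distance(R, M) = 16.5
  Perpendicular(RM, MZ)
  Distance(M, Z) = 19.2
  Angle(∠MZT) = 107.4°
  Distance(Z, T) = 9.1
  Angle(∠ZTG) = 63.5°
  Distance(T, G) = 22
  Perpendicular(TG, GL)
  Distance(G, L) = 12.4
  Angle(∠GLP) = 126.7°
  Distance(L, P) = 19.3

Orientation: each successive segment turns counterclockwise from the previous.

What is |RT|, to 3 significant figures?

23.3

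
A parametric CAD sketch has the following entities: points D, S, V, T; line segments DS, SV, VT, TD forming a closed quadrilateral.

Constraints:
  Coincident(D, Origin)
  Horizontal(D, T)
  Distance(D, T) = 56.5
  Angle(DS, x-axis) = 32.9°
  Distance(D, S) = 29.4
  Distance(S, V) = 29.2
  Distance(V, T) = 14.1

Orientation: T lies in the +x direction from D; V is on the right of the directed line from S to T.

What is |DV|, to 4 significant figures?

44.22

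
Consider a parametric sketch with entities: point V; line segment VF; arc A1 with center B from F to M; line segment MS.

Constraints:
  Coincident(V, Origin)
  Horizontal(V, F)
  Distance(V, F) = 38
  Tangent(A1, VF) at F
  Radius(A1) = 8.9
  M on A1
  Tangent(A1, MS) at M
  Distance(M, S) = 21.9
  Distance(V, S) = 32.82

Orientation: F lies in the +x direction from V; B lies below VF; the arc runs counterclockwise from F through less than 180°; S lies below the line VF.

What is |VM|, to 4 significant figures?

30.33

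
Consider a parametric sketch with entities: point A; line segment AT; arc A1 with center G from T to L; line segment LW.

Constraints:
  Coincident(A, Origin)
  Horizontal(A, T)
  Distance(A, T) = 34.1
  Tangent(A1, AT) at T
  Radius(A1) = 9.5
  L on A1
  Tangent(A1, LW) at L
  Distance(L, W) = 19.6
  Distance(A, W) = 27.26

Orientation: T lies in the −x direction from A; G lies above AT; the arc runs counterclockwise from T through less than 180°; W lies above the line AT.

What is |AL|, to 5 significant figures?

26.271

Checks: |GL| = 9.500 ✓; ∠(GL, LW) = 90.00° ✓; |LW| = 19.60 ✓; |AW| = 27.26 ✓.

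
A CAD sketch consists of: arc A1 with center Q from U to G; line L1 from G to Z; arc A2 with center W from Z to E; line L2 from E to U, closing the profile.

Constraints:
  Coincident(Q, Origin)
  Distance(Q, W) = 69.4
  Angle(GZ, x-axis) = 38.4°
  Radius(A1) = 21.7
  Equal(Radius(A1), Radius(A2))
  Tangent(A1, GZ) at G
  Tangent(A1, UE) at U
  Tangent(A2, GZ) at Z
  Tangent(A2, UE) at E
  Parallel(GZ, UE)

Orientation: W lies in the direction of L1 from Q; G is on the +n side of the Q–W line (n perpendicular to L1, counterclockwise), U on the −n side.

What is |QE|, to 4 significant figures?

72.71

The slot axis is L1's direction at 38.4°, so u = (cos 38.4°, sin 38.4°) = (0.7837, 0.6211) and n = (−sin 38.4°, cos 38.4°) = (-0.6211, 0.7837). Q is at the origin and W lies 69.4 along u from Q, so W = 69.4·u = (54.39, 43.11). Tangency of A1 to both parallel lines with radius 21.7 puts G and U at Q ± 21.7·n: G = (-13.48, 17.01), U = (13.48, -17.01). Equal radii place Z and E the same way about W: Z = W + 21.7·n = (40.91, 60.11), E = W − 21.7·n = (67.87, 26.10). Then |QE| = |E − Q| = 72.71.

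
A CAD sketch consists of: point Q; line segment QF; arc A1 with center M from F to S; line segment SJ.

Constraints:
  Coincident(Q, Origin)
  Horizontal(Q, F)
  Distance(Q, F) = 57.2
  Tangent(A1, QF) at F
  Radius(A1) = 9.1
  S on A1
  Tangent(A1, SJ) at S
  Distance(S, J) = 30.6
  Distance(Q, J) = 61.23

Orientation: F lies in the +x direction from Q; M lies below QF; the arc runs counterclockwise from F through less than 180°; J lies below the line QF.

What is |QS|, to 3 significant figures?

48.9

Checks: |MS| = 9.100 ✓; ∠(MS, SJ) = 90.00° ✓; |SJ| = 30.60 ✓; |QJ| = 61.23 ✓.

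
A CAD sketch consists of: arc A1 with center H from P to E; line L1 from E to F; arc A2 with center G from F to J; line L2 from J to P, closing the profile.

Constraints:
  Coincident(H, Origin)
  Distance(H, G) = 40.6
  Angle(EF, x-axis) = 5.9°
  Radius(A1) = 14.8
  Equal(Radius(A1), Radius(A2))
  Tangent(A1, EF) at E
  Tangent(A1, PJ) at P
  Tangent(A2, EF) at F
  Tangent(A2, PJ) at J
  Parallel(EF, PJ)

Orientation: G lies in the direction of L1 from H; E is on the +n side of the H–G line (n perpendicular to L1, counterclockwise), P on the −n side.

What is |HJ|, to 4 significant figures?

43.21

The slot axis is L1's direction at 5.9°, so u = (cos 5.9°, sin 5.9°) = (0.9947, 0.1028) and n = (−sin 5.9°, cos 5.9°) = (-0.1028, 0.9947). H is at the origin and G lies 40.6 along u from H, so G = 40.6·u = (40.38, 4.173). Tangency of A1 to both parallel lines with radius 14.8 puts E and P at H ± 14.8·n: E = (-1.521, 14.72), P = (1.521, -14.72). Equal radii place F and J the same way about G: F = G + 14.8·n = (38.86, 18.89), J = G − 14.8·n = (41.91, -10.55). Then |HJ| = |J − H| = 43.21.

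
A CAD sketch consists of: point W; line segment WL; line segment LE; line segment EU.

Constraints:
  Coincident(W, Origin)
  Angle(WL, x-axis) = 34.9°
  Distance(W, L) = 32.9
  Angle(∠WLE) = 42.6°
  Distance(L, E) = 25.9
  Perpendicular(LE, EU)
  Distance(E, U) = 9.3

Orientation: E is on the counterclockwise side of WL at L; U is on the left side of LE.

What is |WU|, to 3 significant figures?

13.1

W is at the origin; WL runs at 34.9° with length 32.9, so L = 32.9·(cos 34.9°, sin 34.9°) = (27.0, 18.8). ∠WLE = 42.6°, so LE runs at 34.9° + (180° − 42.6°) = 172° from the x-axis; with |LE| = 25.9, E = L + 25.9·(cos 172°, sin 172°) = (1.32, 22.3). LE ⟂ EU; with |EU| = 9.3 on the left of LE, U = E + 9.3·(-0.134, -0.991) = (0.0705, 13.1). Then |WU| = |U − W| = 13.1.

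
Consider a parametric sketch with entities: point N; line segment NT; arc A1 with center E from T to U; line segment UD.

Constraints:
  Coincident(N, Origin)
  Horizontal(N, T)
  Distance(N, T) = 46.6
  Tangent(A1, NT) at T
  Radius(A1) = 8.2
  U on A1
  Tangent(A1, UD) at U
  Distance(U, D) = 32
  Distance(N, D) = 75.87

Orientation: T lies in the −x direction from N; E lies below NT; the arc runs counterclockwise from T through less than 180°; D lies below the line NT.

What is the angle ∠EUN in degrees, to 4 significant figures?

31.36°

N is at the origin; NT is horizontal with |NT| = 46.6 and T on the −x side, so T = (-46.60, 0.000). Tangency of A1 to NT means the radius ET is perpendicular to NT, so E = T + (0, -8.2) = (-46.60, -8.200). Since EU ⟂ UD (tangency), |ED| = √(8.2² + 32.0²) = 33.03 regardless of where U sits on A1. So D lies on both circle(N, 75.87) and circle(E, 33.03); the below-NT intersection is D = (-68.24, -33.16). U is the foot of the tangent from D: U = (-53.93, -4.534).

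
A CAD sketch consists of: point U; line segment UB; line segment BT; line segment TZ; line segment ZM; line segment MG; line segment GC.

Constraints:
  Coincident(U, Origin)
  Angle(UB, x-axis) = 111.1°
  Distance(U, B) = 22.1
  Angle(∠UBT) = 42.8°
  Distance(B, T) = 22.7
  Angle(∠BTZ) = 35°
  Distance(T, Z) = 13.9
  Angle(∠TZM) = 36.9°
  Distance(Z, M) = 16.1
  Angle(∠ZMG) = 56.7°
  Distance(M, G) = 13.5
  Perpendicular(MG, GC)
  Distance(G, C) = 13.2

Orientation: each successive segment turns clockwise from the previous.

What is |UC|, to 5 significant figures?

3.9867

U is at the origin; UB runs at 111.1° with length 22.1, so B = (-7.9559, 20.618). ∠UBT = 42.8° gives BT at -26.100° from the x-axis; with |BT| = 22.7, T = (12.429, 10.632). ∠BTZ = 35.0° gives TZ at -171.10° from the x-axis; with |TZ| = 13.9, Z = (-1.3033, 8.4812). ∠TZM = 36.9° gives ZM at 45.800° from the x-axis; with |ZM| = 16.1, M = (9.9210, 20.023). ∠ZMG = 56.7° gives MG at -77.500° from the x-axis; with |MG| = 13.5, G = (12.843, 6.8434). The perpendicularity gives GC at right angles to MG, so GC runs at -167.50°; with |GC| = 13.2, C = (-0.044160, 3.9864). Then |UC| = |C − U| = 3.9867.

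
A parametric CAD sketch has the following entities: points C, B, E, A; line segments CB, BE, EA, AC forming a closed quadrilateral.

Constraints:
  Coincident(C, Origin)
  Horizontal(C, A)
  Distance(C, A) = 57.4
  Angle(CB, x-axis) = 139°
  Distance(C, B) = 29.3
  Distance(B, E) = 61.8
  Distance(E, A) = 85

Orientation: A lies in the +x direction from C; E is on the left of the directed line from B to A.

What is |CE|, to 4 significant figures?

72.18

Checks: |BE| = 61.80 ✓; |EA| = 85.00 ✓.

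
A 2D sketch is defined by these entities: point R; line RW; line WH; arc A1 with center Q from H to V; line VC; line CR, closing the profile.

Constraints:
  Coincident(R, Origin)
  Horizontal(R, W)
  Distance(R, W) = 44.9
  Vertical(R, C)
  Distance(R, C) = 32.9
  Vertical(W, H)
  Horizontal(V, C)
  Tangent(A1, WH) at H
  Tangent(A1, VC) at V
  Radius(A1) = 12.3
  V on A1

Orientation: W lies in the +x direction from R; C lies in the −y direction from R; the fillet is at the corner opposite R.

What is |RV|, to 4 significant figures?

46.32

R is at the origin; RW is horizontal with |RW| = 44.9 and W on the +x side, so W = (44.90, 0.000). R and C share the same x with |RC| = 32.9 and C on the −y side, so C = (0.000, -32.90). The virtual corner opposite R is at (44.90, -32.90). Tangency of A1 to WH means the radius QH is perpendicular to WH and tangency of A1 to VC means the radius QV is perpendicular to VC, with radius 12.3, so the center Q sits 12.3 in from both sides at Q = (32.60, -20.60). That places the tangent points at H = (44.90, -20.60) on WH and V = (32.60, -32.90) on VC. Then |RV| = |V − R| = 46.32.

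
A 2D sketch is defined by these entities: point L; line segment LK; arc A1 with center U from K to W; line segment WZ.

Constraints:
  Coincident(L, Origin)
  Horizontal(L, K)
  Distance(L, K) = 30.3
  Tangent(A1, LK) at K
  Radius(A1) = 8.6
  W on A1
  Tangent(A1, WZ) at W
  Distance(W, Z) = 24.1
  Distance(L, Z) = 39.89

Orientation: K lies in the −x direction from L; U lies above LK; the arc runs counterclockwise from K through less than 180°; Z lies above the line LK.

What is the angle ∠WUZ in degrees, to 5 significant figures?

70.361°

L is at the origin; LK is horizontal with |LK| = 30.3 and K on the −x side, so K = (-30.300, 0.0000). Since A1 is tangent to LK there, UK ⟂ LK, so U = K + (0, 8.6) = (-30.300, 8.6000). Since UW ⟂ WZ (tangency), |UZ| = √(8.6² + 24.1²) = 25.588 regardless of where W sits on A1. So Z lies on both circle(L, 39.89) and circle(U, 25.588); the above-LK intersection is Z = (-22.468, 32.960). W is the foot of the tangent from Z: W = (-21.704, 8.8726).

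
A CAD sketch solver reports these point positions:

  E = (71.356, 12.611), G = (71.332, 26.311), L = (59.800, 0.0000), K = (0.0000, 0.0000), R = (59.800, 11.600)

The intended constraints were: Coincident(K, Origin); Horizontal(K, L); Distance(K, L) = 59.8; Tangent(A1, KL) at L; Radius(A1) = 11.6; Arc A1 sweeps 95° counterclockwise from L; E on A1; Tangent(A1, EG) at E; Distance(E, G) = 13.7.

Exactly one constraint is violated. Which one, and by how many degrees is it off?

Tangent(A1, EG) at E — off by 4.90°.

K = (0.00, 0.00) ✓; K.y = 0.00, L.y = 0.00 ✓; |KL| = 59.80 ✓; ∠(RL, LK) = 90.00° ✓; |RL| = 11.60 ✓; bearing(R→E) − bearing(R→L) = 95.00° ✓; |RE| = 11.60 ✓; ∠(RE, EG) = 94.90° ✗; |EG| = 13.70 ✓.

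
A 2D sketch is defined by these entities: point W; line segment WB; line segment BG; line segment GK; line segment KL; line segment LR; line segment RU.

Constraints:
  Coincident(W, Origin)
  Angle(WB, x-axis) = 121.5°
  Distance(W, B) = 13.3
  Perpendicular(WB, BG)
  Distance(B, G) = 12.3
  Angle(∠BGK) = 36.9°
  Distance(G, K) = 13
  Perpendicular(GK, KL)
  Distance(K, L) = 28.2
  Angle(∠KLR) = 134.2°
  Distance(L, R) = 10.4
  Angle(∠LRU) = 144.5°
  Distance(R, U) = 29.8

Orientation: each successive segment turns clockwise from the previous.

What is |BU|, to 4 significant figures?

46.90

∠KLR = 134.2° gives LR at 112.6° from the x-axis; with |LR| = 10.4, R = (-31.46, 25.66). ∠LRU = 144.5° gives RU at 77.10° from the x-axis; with |RU| = 29.8, U = (-24.81, 54.71). Then |BU| = |U − B| = 46.90.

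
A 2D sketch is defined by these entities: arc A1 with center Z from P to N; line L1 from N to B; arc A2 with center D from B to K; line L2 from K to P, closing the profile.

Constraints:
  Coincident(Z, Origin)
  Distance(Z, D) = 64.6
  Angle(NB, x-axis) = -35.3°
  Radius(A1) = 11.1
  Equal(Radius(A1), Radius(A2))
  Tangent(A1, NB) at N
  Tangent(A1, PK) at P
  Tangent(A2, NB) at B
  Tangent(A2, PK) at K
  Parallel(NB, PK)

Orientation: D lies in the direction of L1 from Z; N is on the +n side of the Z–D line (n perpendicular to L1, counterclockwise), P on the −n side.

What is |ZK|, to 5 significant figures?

65.547

The slot axis is L1's direction at -35.3°, so u = (cos -35.3°, sin -35.3°) = (0.81614, -0.57786) and n = (−sin -35.3°, cos -35.3°) = (0.57786, 0.81614). Z is at the origin and D lies 64.6 along u from Z, so D = 64.6·u = (52.722, -37.330). Tangency of A1 to both parallel lines with radius 11.1 puts N and P at Z ± 11.1·n: N = (6.4142, 9.0591), P = (-6.4142, -9.0591). Equal radii place B and K the same way about D: B = D + 11.1·n = (59.137, -28.270), K = D − 11.1·n = (46.308, -46.389). Then |ZK| = |K − Z| = 65.547.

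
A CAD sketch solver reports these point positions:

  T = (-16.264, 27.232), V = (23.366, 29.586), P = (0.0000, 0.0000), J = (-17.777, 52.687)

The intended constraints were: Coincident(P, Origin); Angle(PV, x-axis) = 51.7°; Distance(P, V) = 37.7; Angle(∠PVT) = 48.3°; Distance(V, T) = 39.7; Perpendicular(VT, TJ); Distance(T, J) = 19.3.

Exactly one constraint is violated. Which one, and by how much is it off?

Distance(T, J) = 19.3 — off by 6.20.

P = (0.00, 0.00) ✓; PV at 51.70° ✓; |PV| = 37.70 ✓; ∠PVT = 48.30° ✓; |VT| = 39.70 ✓; ∠(VT, TJ) = 90.00° ✓; |TJ| = 25.50 ✗.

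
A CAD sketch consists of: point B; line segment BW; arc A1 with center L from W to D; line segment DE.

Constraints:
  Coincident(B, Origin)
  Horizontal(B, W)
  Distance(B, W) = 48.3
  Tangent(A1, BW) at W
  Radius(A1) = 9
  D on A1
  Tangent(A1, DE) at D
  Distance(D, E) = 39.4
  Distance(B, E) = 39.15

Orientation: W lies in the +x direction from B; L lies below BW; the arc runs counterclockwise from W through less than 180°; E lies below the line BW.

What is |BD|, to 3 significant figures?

41.3

Checks: |BW| = 48.30 ✓; |LD| = 9.000 ✓; ∠(LD, DE) = 90.00° ✓; |DE| = 39.40 ✓; |BE| = 39.15 ✓.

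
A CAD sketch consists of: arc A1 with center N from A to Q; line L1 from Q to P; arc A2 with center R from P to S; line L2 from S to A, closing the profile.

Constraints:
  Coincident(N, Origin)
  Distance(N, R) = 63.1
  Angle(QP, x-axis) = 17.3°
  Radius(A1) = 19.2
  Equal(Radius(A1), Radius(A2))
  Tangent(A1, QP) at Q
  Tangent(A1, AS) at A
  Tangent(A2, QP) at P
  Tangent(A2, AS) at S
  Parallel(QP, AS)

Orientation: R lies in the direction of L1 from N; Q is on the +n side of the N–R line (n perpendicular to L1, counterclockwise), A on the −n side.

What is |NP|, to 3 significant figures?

66.0

Tangency of A1 to both parallel lines with radius 19.2 puts Q and A at N ± 19.2·n: Q = (-5.71, 18.3), A = (5.71, -18.3). Equal radii place P and S the same way about R: P = R + 19.2·n = (54.5, 37.1), S = R − 19.2·n = (66.0, 0.433). Then |NP| = |P − N| = 66.0.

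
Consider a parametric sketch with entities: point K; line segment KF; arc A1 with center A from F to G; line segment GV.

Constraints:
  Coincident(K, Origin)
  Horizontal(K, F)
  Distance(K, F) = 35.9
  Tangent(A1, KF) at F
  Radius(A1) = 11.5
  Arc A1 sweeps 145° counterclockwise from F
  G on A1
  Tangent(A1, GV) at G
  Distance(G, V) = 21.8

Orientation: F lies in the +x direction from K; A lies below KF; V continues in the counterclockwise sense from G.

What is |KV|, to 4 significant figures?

57.80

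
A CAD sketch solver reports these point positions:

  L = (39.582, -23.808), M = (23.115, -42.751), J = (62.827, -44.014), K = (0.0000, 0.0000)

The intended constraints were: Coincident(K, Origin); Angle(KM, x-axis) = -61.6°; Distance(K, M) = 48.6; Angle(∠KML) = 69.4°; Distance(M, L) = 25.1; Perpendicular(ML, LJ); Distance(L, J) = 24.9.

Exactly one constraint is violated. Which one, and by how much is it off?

Distance(L, J) = 24.9 — off by 5.90.

K = (0.00, 0.00) ✓; KM at -61.60° ✓; |KM| = 48.60 ✓; ∠KML = 69.40° ✓; |ML| = 25.10 ✓; ∠(ML, LJ) = 90.00° ✓; |LJ| = 30.80 ✗.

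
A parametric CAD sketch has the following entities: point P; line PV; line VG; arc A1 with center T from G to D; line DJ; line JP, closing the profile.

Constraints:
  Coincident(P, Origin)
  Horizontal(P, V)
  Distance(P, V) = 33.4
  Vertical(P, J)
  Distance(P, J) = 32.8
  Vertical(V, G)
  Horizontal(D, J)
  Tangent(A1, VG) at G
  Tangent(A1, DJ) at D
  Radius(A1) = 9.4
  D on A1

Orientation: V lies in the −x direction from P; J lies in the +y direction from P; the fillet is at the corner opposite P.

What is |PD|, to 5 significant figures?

40.643

The virtual corner opposite P is at (-33.400, 32.800). The tangent condition forces TG to be normal to VG and since A1 is tangent to DJ there, TD ⟂ DJ, with radius 9.4, so the center T sits 9.4 in from both sides at T = (-24.000, 23.400). That places the tangent points at G = (-33.400, 23.400) on VG and D = (-24.000, 32.800) on DJ. Then |PD| = |D − P| = 40.643.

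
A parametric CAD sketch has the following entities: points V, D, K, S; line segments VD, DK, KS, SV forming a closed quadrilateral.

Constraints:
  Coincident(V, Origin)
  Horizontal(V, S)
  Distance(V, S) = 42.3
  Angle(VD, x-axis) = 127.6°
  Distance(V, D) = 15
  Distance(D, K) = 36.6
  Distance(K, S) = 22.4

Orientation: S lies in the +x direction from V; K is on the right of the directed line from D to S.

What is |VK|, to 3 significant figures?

23.0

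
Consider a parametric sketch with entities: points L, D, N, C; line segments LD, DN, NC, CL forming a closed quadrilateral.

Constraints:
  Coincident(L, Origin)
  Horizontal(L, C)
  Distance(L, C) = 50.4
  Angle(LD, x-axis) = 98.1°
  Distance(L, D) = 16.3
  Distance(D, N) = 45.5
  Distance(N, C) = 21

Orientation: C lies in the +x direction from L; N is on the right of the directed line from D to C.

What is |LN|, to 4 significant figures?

35.47

Checks: |DN| = 45.50 ✓; |NC| = 21.00 ✓.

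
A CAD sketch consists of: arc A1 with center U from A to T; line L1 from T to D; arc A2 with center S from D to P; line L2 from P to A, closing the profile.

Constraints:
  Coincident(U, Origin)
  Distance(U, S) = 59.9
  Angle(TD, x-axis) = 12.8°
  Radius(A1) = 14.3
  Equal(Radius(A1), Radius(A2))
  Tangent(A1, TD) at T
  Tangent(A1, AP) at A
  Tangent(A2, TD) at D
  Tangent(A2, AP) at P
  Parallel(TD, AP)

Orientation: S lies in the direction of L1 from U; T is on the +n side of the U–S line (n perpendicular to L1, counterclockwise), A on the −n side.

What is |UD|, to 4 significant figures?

61.58

Tangency of A1 to both parallel lines with radius 14.3 puts T and A at U ± 14.3·n: T = (-3.168, 13.94), A = (3.168, -13.94). Equal radii place D and P the same way about S: D = S + 14.3·n = (55.24, 27.22), P = S − 14.3·n = (61.58, -0.6739). Then |UD| = |D − U| = 61.58.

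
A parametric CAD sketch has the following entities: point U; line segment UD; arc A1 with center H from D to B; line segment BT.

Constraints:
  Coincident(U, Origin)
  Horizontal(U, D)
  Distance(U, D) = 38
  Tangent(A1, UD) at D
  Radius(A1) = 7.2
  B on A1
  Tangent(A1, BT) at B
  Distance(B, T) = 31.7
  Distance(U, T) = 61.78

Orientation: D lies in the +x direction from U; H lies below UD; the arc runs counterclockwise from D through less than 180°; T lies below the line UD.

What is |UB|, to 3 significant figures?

33.8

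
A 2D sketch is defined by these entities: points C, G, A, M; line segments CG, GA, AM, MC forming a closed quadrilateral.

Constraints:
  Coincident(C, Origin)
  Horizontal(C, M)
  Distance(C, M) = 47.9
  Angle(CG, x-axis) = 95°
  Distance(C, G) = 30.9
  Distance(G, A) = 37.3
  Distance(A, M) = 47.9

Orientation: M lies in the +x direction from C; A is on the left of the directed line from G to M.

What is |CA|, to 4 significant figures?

55.15

Checks: CG at 95.00° ✓; |GA| = 37.30 ✓; |AM| = 47.90 ✓.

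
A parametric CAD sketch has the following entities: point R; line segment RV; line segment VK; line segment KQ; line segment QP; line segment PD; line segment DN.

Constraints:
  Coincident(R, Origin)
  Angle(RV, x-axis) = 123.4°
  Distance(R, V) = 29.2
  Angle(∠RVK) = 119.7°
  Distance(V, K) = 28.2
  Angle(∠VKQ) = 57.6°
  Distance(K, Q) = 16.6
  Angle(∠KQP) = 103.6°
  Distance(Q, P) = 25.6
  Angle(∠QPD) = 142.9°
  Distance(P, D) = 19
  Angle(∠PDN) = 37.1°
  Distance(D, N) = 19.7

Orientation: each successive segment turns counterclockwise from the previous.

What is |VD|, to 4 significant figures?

18.50

∠KQP = 103.6° gives QP at 22.50° from the x-axis; with |QP| = 25.6, P = (-10.78, 18.94). ∠QPD = 142.9° gives PD at 59.60° from the x-axis; with |PD| = 19.0, D = (-1.169, 35.33). Then |VD| = |D − V| = 18.50.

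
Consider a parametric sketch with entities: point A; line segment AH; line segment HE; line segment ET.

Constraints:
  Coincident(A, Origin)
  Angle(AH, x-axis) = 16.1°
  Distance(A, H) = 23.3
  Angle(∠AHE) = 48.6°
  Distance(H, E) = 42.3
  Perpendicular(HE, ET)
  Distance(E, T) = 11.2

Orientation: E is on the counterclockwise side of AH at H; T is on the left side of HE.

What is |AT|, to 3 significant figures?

27.6

A is at the origin; AH runs at 16.1° with length 23.3, so H = 23.3·(cos 16.1°, sin 16.1°) = (22.4, 6.46). ∠AHE = 48.6°, so HE runs at 16.1° + (180° − 48.6°) = 148° from the x-axis; with |HE| = 42.3, E = H + 42.3·(cos 148°, sin 148°) = (-13.3, 29.2). HE ⟂ ET; with |ET| = 11.2 on the left of HE, T = E + 11.2·(-0.537, -0.843) = (-19.3, 19.7). Then |AT| = |T − A| = 27.6.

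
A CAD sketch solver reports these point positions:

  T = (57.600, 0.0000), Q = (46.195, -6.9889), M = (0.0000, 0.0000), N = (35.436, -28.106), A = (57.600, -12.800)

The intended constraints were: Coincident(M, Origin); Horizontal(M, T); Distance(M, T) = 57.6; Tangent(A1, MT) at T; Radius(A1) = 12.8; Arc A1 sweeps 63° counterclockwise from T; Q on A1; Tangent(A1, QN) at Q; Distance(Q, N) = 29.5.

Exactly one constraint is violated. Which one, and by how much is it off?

Distance(Q, N) = 29.5 — off by 5.80.

M = (0.00, 0.00) ✓; M.y = 0.00, T.y = 0.00 ✓; |MT| = 57.60 ✓; ∠(AT, TM) = 90.00° ✓; |AT| = 12.80 ✓; bearing(A→Q) − bearing(A→T) = 63.00° ✓; |AQ| = 12.80 ✓; ∠(AQ, QN) = 90.00° ✓; |QN| = 23.70 ✗.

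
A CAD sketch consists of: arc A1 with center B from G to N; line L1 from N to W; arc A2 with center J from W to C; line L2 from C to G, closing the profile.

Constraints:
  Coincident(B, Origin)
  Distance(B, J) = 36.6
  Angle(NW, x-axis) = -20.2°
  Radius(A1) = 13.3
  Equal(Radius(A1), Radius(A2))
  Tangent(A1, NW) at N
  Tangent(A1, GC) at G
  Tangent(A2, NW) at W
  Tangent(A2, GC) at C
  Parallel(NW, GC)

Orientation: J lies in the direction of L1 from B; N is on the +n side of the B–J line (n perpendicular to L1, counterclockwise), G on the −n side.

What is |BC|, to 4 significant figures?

38.94

Tangency of A1 to both parallel lines with radius 13.3 puts N and G at B ± 13.3·n: N = (4.592, 12.48), G = (-4.592, -12.48). Equal radii place W and C the same way about J: W = J + 13.3·n = (38.94, -0.1560), C = J − 13.3·n = (29.76, -25.12). Then |BC| = |C − B| = 38.94.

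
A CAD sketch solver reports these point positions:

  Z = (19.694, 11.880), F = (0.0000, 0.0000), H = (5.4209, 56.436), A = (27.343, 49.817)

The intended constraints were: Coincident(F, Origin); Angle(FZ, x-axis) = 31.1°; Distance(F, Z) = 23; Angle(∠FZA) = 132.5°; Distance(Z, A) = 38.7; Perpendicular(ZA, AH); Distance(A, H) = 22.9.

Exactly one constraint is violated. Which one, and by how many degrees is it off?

Perpendicular(ZA, AH) — off by 5.40°.

F = (0.00, 0.00) ✓; FZ at 31.10° ✓; |FZ| = 23.00 ✓; ∠FZA = 132.5° ✓; |ZA| = 38.70 ✓; ∠(ZA, AH) = 84.60° ✗; |AH| = 22.90 ✓.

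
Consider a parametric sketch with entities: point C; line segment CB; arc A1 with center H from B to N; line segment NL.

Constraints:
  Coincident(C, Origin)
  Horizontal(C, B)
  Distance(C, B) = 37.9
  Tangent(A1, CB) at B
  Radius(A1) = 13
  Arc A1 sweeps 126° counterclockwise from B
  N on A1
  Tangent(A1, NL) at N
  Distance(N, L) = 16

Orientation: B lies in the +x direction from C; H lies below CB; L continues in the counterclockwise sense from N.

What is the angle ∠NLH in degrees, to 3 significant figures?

39.1°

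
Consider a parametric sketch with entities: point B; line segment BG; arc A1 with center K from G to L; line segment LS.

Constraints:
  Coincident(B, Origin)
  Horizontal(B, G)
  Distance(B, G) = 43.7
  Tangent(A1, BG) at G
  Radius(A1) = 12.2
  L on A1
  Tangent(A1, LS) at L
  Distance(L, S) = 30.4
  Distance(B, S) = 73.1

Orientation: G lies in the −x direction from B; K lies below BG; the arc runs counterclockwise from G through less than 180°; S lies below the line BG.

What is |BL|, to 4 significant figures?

56.57

Checks: |KL| = 12.20 ✓; ∠(KL, LS) = 90.00° ✓; |LS| = 30.40 ✓; |BS| = 73.10 ✓.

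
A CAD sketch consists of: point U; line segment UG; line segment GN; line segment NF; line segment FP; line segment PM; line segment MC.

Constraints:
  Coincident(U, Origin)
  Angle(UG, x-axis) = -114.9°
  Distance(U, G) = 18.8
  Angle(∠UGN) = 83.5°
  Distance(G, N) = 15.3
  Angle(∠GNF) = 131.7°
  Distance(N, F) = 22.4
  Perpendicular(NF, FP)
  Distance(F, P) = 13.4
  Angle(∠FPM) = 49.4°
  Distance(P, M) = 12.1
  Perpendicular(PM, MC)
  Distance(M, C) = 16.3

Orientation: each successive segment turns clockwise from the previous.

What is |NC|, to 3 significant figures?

24.8

∠FPM = 49.4° gives PM at -120° from the x-axis; with |PM| = 12.1, M = (-17.9, 4.91). PM is perpendicular to MC, so MC runs at 150°; with |MC| = 16.3, C = (-32.0, 13.1). Then |NC| = |C − N| = 24.8.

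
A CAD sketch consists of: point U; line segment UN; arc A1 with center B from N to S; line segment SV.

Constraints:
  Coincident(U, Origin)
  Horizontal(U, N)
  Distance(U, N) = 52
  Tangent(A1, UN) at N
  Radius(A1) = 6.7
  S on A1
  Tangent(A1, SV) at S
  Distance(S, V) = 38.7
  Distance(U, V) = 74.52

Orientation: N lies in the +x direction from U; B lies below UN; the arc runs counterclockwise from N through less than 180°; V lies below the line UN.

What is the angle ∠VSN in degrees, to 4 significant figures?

124.8°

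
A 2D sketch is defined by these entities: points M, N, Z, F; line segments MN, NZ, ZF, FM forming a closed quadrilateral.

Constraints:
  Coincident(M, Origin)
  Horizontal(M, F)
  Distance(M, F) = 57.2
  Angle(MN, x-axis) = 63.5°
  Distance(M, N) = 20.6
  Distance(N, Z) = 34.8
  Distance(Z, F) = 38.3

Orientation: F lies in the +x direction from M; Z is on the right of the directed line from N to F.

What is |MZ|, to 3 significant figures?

25.8

Checks: |NZ| = 34.80 ✓; |ZF| = 38.30 ✓.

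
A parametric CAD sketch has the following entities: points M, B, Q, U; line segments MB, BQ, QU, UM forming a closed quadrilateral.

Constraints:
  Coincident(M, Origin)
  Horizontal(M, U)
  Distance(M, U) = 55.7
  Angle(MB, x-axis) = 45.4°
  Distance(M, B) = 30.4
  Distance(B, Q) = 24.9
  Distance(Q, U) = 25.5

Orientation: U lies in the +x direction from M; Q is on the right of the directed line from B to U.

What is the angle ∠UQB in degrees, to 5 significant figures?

107.34°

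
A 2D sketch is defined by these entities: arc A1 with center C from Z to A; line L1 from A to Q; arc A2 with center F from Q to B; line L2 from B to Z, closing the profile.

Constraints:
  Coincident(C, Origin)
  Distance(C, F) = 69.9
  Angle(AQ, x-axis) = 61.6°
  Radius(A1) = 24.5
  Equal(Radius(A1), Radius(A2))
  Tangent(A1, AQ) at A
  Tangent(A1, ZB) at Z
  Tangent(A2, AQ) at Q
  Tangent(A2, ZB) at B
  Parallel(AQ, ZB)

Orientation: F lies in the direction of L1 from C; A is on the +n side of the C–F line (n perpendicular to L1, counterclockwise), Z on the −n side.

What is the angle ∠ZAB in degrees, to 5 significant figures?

54.969°

The slot axis is L1's direction at 61.6°, so u = (cos 61.6°, sin 61.6°) = (0.47562, 0.87965) and n = (−sin 61.6°, cos 61.6°) = (-0.87965, 0.47562). C is at the origin and F lies 69.9 along u from C, so F = 69.9·u = (33.246, 61.487). Tangency of A1 to both parallel lines with radius 24.5 puts A and Z at C ± 24.5·n: A = (-21.551, 11.653), Z = (21.551, -11.653). Equal radii place Q and B the same way about F: Q = F + 24.5·n = (11.695, 73.140), B = F − 24.5·n = (54.798, 49.835). Then cos ∠ZAB = AZ·AB / (|AZ||AB|), giving 54.969°.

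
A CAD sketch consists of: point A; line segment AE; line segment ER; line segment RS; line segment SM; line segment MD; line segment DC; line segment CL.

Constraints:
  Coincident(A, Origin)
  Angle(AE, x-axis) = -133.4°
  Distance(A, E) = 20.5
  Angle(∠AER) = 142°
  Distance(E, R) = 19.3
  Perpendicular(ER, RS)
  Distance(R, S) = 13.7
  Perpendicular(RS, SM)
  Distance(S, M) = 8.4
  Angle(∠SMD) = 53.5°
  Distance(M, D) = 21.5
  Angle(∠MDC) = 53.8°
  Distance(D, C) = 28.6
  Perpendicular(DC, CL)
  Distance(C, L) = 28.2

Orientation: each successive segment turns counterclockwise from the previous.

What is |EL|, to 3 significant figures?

32.5

A is at the origin; AE runs at -133.4° with length 20.5, so E = (-14.1, -14.9). ∠AER = 142.0° gives ER at -95.4° from the x-axis; with |ER| = 19.3, R = (-15.9, -34.1). ER is perpendicular to RS, so RS runs at -5.40°; with |RS| = 13.7, S = (-2.26, -35.4). The perpendicularity gives SM at right angles to RS, so SM runs at 84.6°; with |SM| = 8.4, M = (-1.47, -27.0). ∠SMD = 53.5° gives MD at -149° from the x-axis; with |MD| = 21.5, D = (-19.9, -38.1). ∠MDC = 53.8° gives DC at -22.7° from the x-axis; with |DC| = 28.6, C = (6.50, -49.2). DC is perpendicular to CL, so CL runs at 67.3°; with |CL| = 28.2, L = (17.4, -23.2). Then |EL| = |L − E| = 32.5.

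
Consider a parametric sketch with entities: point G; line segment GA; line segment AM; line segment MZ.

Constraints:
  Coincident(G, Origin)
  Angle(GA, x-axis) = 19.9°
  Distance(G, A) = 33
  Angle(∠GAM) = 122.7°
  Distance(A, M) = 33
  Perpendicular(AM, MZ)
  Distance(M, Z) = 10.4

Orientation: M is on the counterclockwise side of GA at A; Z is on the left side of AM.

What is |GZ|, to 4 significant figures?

53.71

∠GAM = 122.7°, so AM runs at 19.9° + (180° − 122.7°) = 77.20° from the x-axis; with |AM| = 33.0, M = A + 33.0·(cos 77.20°, sin 77.20°) = (38.34, 43.41). AM is perpendicular to MZ; with |MZ| = 10.4 on the left of AM, Z = M + 10.4·(-0.9751, 0.2215) = (28.20, 45.72). Then |GZ| = |Z − G| = 53.71.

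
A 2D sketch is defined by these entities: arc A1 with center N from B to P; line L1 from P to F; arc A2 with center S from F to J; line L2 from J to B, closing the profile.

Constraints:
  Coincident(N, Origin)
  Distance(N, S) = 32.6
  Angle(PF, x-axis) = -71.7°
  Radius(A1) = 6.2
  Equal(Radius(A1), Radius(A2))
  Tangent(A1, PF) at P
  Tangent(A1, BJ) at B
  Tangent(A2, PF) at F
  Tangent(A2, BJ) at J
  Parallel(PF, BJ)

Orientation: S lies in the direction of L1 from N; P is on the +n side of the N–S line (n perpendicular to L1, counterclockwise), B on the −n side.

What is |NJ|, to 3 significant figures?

33.2

The slot axis is L1's direction at -71.7°, so u = (cos -71.7°, sin -71.7°) = (0.314, -0.949) and n = (−sin -71.7°, cos -71.7°) = (0.949, 0.314). N is at the origin and S lies 32.6 along u from N, so S = 32.6·u = (10.2, -31.0). Tangency of A1 to both parallel lines with radius 6.2 puts P and B at N ± 6.2·n: P = (5.89, 1.95), B = (-5.89, -1.95). Equal radii place F and J the same way about S: F = S + 6.2·n = (16.1, -29.0), J = S − 6.2·n = (4.35, -32.9). Then |NJ| = |J − N| = 33.2.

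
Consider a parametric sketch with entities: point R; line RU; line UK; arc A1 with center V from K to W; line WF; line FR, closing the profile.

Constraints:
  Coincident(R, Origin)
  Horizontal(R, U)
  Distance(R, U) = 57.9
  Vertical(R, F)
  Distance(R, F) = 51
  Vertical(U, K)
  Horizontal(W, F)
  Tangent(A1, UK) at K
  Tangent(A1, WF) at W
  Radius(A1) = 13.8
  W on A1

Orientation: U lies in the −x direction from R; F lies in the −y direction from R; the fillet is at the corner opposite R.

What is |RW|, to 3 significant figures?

67.4

R is at the origin; RU is horizontal with |RU| = 57.9 and U on the −x side, so U = (-57.9, 0.00). RF is vertical with |RF| = 51.0 and F on the −y side, so F = (0.00, -51.0). The virtual corner opposite R is at (-57.9, -51.0). A1 meets UK tangentially, so VK is at right angles to UK and A1 meets WF tangentially, so VW is at right angles to WF, with radius 13.8, so the center V sits 13.8 in from both sides at V = (-44.1, -37.2). That places the tangent points at K = (-57.9, -37.2) on UK and W = (-44.1, -51.0) on WF. Then |RW| = |W − R| = 67.4.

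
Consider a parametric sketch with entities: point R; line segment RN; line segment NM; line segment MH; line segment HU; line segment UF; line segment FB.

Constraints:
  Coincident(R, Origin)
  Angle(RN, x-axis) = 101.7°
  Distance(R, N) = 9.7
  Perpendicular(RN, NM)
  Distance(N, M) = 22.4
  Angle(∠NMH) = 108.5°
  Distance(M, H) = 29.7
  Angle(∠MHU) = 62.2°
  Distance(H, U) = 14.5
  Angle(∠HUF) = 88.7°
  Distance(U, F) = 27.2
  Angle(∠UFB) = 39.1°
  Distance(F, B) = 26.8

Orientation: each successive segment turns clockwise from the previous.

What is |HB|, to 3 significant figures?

6.53

R is at the origin; RN runs at 101.7° with length 9.7, so N = (-1.97, 9.50). The perpendicularity gives NM at right angles to RN, so NM runs at 11.7°; with |NM| = 22.4, M = (20.0, 14.0). ∠NMH = 108.5° gives MH at -59.8° from the x-axis; with |MH| = 29.7, H = (34.9, -11.6). ∠MHU = 62.2° gives HU at -178° from the x-axis; with |HU| = 14.5, U = (20.4, -12.2). ∠HUF = 88.7° gives UF at 91.1° from the x-axis; with |UF| = 27.2, F = (19.9, 15.0). ∠UFB = 39.1° gives FB at -49.8° from the x-axis; with |FB| = 26.8, B = (37.2, -5.51). Then |HB| = |B − H| = 6.53.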